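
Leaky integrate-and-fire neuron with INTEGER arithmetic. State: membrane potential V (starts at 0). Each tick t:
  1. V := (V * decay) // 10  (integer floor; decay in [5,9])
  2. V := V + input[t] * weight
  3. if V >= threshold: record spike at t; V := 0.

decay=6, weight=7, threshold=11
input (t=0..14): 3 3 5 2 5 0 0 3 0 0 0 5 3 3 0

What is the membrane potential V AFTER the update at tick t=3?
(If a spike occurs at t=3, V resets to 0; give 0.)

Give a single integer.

t=0: input=3 -> V=0 FIRE
t=1: input=3 -> V=0 FIRE
t=2: input=5 -> V=0 FIRE
t=3: input=2 -> V=0 FIRE
t=4: input=5 -> V=0 FIRE
t=5: input=0 -> V=0
t=6: input=0 -> V=0
t=7: input=3 -> V=0 FIRE
t=8: input=0 -> V=0
t=9: input=0 -> V=0
t=10: input=0 -> V=0
t=11: input=5 -> V=0 FIRE
t=12: input=3 -> V=0 FIRE
t=13: input=3 -> V=0 FIRE
t=14: input=0 -> V=0

Answer: 0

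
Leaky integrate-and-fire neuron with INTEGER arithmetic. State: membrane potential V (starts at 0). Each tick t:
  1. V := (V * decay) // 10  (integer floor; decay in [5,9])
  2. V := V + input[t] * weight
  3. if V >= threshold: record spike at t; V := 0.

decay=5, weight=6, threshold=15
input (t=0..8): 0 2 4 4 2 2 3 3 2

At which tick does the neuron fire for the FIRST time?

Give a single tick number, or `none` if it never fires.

Answer: 2

Derivation:
t=0: input=0 -> V=0
t=1: input=2 -> V=12
t=2: input=4 -> V=0 FIRE
t=3: input=4 -> V=0 FIRE
t=4: input=2 -> V=12
t=5: input=2 -> V=0 FIRE
t=6: input=3 -> V=0 FIRE
t=7: input=3 -> V=0 FIRE
t=8: input=2 -> V=12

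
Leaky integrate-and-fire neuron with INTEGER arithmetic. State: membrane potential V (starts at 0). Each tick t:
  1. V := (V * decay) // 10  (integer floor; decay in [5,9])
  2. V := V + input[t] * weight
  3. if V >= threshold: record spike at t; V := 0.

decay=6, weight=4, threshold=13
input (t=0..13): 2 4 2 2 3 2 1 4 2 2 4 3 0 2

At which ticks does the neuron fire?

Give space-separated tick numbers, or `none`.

Answer: 1 4 7 10

Derivation:
t=0: input=2 -> V=8
t=1: input=4 -> V=0 FIRE
t=2: input=2 -> V=8
t=3: input=2 -> V=12
t=4: input=3 -> V=0 FIRE
t=5: input=2 -> V=8
t=6: input=1 -> V=8
t=7: input=4 -> V=0 FIRE
t=8: input=2 -> V=8
t=9: input=2 -> V=12
t=10: input=4 -> V=0 FIRE
t=11: input=3 -> V=12
t=12: input=0 -> V=7
t=13: input=2 -> V=12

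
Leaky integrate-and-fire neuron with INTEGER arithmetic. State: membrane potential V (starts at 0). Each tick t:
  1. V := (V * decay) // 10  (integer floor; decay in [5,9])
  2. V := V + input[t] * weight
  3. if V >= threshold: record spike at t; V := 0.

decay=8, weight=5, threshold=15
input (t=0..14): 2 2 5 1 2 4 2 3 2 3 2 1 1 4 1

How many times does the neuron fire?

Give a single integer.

Answer: 7

Derivation:
t=0: input=2 -> V=10
t=1: input=2 -> V=0 FIRE
t=2: input=5 -> V=0 FIRE
t=3: input=1 -> V=5
t=4: input=2 -> V=14
t=5: input=4 -> V=0 FIRE
t=6: input=2 -> V=10
t=7: input=3 -> V=0 FIRE
t=8: input=2 -> V=10
t=9: input=3 -> V=0 FIRE
t=10: input=2 -> V=10
t=11: input=1 -> V=13
t=12: input=1 -> V=0 FIRE
t=13: input=4 -> V=0 FIRE
t=14: input=1 -> V=5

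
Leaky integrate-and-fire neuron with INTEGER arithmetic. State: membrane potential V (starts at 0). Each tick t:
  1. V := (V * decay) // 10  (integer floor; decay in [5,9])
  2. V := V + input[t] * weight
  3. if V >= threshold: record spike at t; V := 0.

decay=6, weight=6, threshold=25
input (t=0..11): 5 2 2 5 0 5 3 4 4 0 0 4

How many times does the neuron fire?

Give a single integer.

t=0: input=5 -> V=0 FIRE
t=1: input=2 -> V=12
t=2: input=2 -> V=19
t=3: input=5 -> V=0 FIRE
t=4: input=0 -> V=0
t=5: input=5 -> V=0 FIRE
t=6: input=3 -> V=18
t=7: input=4 -> V=0 FIRE
t=8: input=4 -> V=24
t=9: input=0 -> V=14
t=10: input=0 -> V=8
t=11: input=4 -> V=0 FIRE

Answer: 5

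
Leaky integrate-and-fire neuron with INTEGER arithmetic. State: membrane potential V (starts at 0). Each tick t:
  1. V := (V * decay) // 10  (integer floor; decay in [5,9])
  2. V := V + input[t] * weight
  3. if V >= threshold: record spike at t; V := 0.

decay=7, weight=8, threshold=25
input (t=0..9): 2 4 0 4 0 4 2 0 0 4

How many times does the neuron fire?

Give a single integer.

Answer: 4

Derivation:
t=0: input=2 -> V=16
t=1: input=4 -> V=0 FIRE
t=2: input=0 -> V=0
t=3: input=4 -> V=0 FIRE
t=4: input=0 -> V=0
t=5: input=4 -> V=0 FIRE
t=6: input=2 -> V=16
t=7: input=0 -> V=11
t=8: input=0 -> V=7
t=9: input=4 -> V=0 FIRE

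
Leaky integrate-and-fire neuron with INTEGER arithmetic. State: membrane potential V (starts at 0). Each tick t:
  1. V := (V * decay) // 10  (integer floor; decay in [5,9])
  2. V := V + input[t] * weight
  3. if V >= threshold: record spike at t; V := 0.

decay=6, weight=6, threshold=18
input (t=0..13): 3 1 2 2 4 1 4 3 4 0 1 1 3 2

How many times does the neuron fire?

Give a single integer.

Answer: 7

Derivation:
t=0: input=3 -> V=0 FIRE
t=1: input=1 -> V=6
t=2: input=2 -> V=15
t=3: input=2 -> V=0 FIRE
t=4: input=4 -> V=0 FIRE
t=5: input=1 -> V=6
t=6: input=4 -> V=0 FIRE
t=7: input=3 -> V=0 FIRE
t=8: input=4 -> V=0 FIRE
t=9: input=0 -> V=0
t=10: input=1 -> V=6
t=11: input=1 -> V=9
t=12: input=3 -> V=0 FIRE
t=13: input=2 -> V=12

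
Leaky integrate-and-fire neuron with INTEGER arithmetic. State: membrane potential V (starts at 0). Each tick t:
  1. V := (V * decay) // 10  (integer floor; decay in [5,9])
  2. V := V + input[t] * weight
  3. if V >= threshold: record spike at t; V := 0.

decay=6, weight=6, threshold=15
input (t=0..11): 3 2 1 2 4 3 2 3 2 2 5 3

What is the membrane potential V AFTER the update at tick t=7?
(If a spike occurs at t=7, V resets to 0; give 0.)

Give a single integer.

t=0: input=3 -> V=0 FIRE
t=1: input=2 -> V=12
t=2: input=1 -> V=13
t=3: input=2 -> V=0 FIRE
t=4: input=4 -> V=0 FIRE
t=5: input=3 -> V=0 FIRE
t=6: input=2 -> V=12
t=7: input=3 -> V=0 FIRE
t=8: input=2 -> V=12
t=9: input=2 -> V=0 FIRE
t=10: input=5 -> V=0 FIRE
t=11: input=3 -> V=0 FIRE

Answer: 0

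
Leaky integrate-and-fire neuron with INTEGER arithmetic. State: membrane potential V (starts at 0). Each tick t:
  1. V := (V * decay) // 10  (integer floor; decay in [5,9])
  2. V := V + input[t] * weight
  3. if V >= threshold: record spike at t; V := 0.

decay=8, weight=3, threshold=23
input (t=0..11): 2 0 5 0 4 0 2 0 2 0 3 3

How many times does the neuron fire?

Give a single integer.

Answer: 1

Derivation:
t=0: input=2 -> V=6
t=1: input=0 -> V=4
t=2: input=5 -> V=18
t=3: input=0 -> V=14
t=4: input=4 -> V=0 FIRE
t=5: input=0 -> V=0
t=6: input=2 -> V=6
t=7: input=0 -> V=4
t=8: input=2 -> V=9
t=9: input=0 -> V=7
t=10: input=3 -> V=14
t=11: input=3 -> V=20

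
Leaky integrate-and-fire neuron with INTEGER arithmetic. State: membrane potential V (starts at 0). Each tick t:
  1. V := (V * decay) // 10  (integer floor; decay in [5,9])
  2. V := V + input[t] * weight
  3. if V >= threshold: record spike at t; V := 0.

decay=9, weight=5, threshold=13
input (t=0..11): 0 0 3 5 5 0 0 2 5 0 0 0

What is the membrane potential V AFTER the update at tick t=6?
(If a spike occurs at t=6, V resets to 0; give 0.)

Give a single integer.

Answer: 0

Derivation:
t=0: input=0 -> V=0
t=1: input=0 -> V=0
t=2: input=3 -> V=0 FIRE
t=3: input=5 -> V=0 FIRE
t=4: input=5 -> V=0 FIRE
t=5: input=0 -> V=0
t=6: input=0 -> V=0
t=7: input=2 -> V=10
t=8: input=5 -> V=0 FIRE
t=9: input=0 -> V=0
t=10: input=0 -> V=0
t=11: input=0 -> V=0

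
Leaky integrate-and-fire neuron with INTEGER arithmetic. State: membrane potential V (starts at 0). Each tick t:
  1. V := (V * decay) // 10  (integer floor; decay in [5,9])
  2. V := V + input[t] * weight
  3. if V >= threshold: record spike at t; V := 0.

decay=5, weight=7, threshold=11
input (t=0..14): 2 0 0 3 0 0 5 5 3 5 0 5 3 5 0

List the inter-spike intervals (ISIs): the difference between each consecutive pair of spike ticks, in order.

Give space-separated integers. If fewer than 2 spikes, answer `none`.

t=0: input=2 -> V=0 FIRE
t=1: input=0 -> V=0
t=2: input=0 -> V=0
t=3: input=3 -> V=0 FIRE
t=4: input=0 -> V=0
t=5: input=0 -> V=0
t=6: input=5 -> V=0 FIRE
t=7: input=5 -> V=0 FIRE
t=8: input=3 -> V=0 FIRE
t=9: input=5 -> V=0 FIRE
t=10: input=0 -> V=0
t=11: input=5 -> V=0 FIRE
t=12: input=3 -> V=0 FIRE
t=13: input=5 -> V=0 FIRE
t=14: input=0 -> V=0

Answer: 3 3 1 1 1 2 1 1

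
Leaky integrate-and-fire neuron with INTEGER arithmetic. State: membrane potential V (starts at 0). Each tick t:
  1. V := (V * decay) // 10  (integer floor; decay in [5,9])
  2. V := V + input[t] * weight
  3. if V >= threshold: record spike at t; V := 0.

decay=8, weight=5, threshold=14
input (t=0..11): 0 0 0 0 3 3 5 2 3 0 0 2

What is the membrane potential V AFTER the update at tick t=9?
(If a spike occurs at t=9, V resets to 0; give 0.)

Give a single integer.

Answer: 0

Derivation:
t=0: input=0 -> V=0
t=1: input=0 -> V=0
t=2: input=0 -> V=0
t=3: input=0 -> V=0
t=4: input=3 -> V=0 FIRE
t=5: input=3 -> V=0 FIRE
t=6: input=5 -> V=0 FIRE
t=7: input=2 -> V=10
t=8: input=3 -> V=0 FIRE
t=9: input=0 -> V=0
t=10: input=0 -> V=0
t=11: input=2 -> V=10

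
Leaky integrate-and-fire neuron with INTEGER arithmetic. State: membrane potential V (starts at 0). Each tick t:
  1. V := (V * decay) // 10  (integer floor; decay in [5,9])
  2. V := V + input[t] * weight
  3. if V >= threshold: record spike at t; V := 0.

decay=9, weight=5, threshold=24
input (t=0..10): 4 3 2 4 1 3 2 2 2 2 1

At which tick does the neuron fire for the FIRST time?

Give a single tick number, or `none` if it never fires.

Answer: 1

Derivation:
t=0: input=4 -> V=20
t=1: input=3 -> V=0 FIRE
t=2: input=2 -> V=10
t=3: input=4 -> V=0 FIRE
t=4: input=1 -> V=5
t=5: input=3 -> V=19
t=6: input=2 -> V=0 FIRE
t=7: input=2 -> V=10
t=8: input=2 -> V=19
t=9: input=2 -> V=0 FIRE
t=10: input=1 -> V=5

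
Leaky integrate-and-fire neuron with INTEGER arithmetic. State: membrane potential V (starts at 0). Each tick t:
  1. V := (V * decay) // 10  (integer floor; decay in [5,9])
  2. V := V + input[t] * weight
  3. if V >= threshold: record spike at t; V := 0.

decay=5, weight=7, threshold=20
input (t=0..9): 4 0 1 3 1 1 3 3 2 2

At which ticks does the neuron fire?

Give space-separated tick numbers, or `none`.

Answer: 0 3 6 7 9

Derivation:
t=0: input=4 -> V=0 FIRE
t=1: input=0 -> V=0
t=2: input=1 -> V=7
t=3: input=3 -> V=0 FIRE
t=4: input=1 -> V=7
t=5: input=1 -> V=10
t=6: input=3 -> V=0 FIRE
t=7: input=3 -> V=0 FIRE
t=8: input=2 -> V=14
t=9: input=2 -> V=0 FIRE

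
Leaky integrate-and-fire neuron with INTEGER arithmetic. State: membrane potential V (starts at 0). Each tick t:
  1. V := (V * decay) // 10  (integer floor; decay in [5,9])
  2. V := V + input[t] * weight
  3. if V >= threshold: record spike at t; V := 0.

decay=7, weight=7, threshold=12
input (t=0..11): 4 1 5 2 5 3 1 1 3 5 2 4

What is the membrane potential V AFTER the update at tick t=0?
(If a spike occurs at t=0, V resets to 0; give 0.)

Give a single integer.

t=0: input=4 -> V=0 FIRE
t=1: input=1 -> V=7
t=2: input=5 -> V=0 FIRE
t=3: input=2 -> V=0 FIRE
t=4: input=5 -> V=0 FIRE
t=5: input=3 -> V=0 FIRE
t=6: input=1 -> V=7
t=7: input=1 -> V=11
t=8: input=3 -> V=0 FIRE
t=9: input=5 -> V=0 FIRE
t=10: input=2 -> V=0 FIRE
t=11: input=4 -> V=0 FIRE

Answer: 0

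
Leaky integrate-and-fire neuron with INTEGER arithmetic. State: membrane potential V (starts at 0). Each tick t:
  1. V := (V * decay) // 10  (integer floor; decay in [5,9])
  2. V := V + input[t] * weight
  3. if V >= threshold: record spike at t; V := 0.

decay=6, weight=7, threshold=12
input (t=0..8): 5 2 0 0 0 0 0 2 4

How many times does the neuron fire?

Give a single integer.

Answer: 4

Derivation:
t=0: input=5 -> V=0 FIRE
t=1: input=2 -> V=0 FIRE
t=2: input=0 -> V=0
t=3: input=0 -> V=0
t=4: input=0 -> V=0
t=5: input=0 -> V=0
t=6: input=0 -> V=0
t=7: input=2 -> V=0 FIRE
t=8: input=4 -> V=0 FIRE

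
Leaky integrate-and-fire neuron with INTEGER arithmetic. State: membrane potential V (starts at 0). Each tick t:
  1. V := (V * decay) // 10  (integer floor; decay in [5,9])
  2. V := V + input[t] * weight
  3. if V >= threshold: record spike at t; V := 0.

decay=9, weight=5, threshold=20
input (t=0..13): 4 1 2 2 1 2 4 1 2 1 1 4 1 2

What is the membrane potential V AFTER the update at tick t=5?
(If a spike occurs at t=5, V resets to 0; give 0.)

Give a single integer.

t=0: input=4 -> V=0 FIRE
t=1: input=1 -> V=5
t=2: input=2 -> V=14
t=3: input=2 -> V=0 FIRE
t=4: input=1 -> V=5
t=5: input=2 -> V=14
t=6: input=4 -> V=0 FIRE
t=7: input=1 -> V=5
t=8: input=2 -> V=14
t=9: input=1 -> V=17
t=10: input=1 -> V=0 FIRE
t=11: input=4 -> V=0 FIRE
t=12: input=1 -> V=5
t=13: input=2 -> V=14

Answer: 14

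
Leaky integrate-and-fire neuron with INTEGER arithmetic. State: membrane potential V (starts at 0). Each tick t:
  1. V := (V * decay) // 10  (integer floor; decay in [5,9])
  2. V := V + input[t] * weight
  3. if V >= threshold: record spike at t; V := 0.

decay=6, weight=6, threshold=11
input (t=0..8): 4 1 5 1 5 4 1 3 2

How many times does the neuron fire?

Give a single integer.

t=0: input=4 -> V=0 FIRE
t=1: input=1 -> V=6
t=2: input=5 -> V=0 FIRE
t=3: input=1 -> V=6
t=4: input=5 -> V=0 FIRE
t=5: input=4 -> V=0 FIRE
t=6: input=1 -> V=6
t=7: input=3 -> V=0 FIRE
t=8: input=2 -> V=0 FIRE

Answer: 6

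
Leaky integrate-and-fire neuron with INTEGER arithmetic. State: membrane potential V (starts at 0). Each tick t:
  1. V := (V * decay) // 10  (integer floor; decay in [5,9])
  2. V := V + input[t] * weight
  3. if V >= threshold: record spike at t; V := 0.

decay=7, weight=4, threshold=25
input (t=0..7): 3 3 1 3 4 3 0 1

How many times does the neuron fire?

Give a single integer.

Answer: 1

Derivation:
t=0: input=3 -> V=12
t=1: input=3 -> V=20
t=2: input=1 -> V=18
t=3: input=3 -> V=24
t=4: input=4 -> V=0 FIRE
t=5: input=3 -> V=12
t=6: input=0 -> V=8
t=7: input=1 -> V=9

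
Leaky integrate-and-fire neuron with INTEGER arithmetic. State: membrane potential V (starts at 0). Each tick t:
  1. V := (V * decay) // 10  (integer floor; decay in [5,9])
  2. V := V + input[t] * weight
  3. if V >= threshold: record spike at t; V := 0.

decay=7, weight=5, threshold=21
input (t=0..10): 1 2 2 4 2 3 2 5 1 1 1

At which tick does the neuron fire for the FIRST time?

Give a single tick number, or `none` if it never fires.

Answer: 3

Derivation:
t=0: input=1 -> V=5
t=1: input=2 -> V=13
t=2: input=2 -> V=19
t=3: input=4 -> V=0 FIRE
t=4: input=2 -> V=10
t=5: input=3 -> V=0 FIRE
t=6: input=2 -> V=10
t=7: input=5 -> V=0 FIRE
t=8: input=1 -> V=5
t=9: input=1 -> V=8
t=10: input=1 -> V=10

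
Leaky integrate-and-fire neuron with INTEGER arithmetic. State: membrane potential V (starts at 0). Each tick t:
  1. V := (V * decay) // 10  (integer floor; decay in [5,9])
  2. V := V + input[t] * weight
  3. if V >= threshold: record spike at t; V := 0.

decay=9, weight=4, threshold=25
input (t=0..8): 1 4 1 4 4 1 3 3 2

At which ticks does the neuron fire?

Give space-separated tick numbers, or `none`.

t=0: input=1 -> V=4
t=1: input=4 -> V=19
t=2: input=1 -> V=21
t=3: input=4 -> V=0 FIRE
t=4: input=4 -> V=16
t=5: input=1 -> V=18
t=6: input=3 -> V=0 FIRE
t=7: input=3 -> V=12
t=8: input=2 -> V=18

Answer: 3 6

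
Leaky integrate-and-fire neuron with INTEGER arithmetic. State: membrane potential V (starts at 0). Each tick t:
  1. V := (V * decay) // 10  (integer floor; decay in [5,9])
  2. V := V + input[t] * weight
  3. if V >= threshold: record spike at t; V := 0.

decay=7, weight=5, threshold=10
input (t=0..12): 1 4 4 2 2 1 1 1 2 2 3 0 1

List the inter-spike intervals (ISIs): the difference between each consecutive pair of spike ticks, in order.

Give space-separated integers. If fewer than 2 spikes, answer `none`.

Answer: 1 1 1 3 1 1 1

Derivation:
t=0: input=1 -> V=5
t=1: input=4 -> V=0 FIRE
t=2: input=4 -> V=0 FIRE
t=3: input=2 -> V=0 FIRE
t=4: input=2 -> V=0 FIRE
t=5: input=1 -> V=5
t=6: input=1 -> V=8
t=7: input=1 -> V=0 FIRE
t=8: input=2 -> V=0 FIRE
t=9: input=2 -> V=0 FIRE
t=10: input=3 -> V=0 FIRE
t=11: input=0 -> V=0
t=12: input=1 -> V=5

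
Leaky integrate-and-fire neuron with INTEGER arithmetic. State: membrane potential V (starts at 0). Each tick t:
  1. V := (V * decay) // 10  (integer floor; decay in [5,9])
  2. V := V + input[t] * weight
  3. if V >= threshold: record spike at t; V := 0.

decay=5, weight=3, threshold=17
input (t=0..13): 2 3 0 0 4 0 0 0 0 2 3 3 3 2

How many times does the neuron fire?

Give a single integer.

t=0: input=2 -> V=6
t=1: input=3 -> V=12
t=2: input=0 -> V=6
t=3: input=0 -> V=3
t=4: input=4 -> V=13
t=5: input=0 -> V=6
t=6: input=0 -> V=3
t=7: input=0 -> V=1
t=8: input=0 -> V=0
t=9: input=2 -> V=6
t=10: input=3 -> V=12
t=11: input=3 -> V=15
t=12: input=3 -> V=16
t=13: input=2 -> V=14

Answer: 0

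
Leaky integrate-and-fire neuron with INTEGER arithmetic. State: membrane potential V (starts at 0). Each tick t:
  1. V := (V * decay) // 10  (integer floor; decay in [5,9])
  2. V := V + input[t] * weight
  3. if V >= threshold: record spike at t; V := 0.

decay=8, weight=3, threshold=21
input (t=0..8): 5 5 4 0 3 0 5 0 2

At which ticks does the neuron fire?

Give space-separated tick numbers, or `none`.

Answer: 1 6

Derivation:
t=0: input=5 -> V=15
t=1: input=5 -> V=0 FIRE
t=2: input=4 -> V=12
t=3: input=0 -> V=9
t=4: input=3 -> V=16
t=5: input=0 -> V=12
t=6: input=5 -> V=0 FIRE
t=7: input=0 -> V=0
t=8: input=2 -> V=6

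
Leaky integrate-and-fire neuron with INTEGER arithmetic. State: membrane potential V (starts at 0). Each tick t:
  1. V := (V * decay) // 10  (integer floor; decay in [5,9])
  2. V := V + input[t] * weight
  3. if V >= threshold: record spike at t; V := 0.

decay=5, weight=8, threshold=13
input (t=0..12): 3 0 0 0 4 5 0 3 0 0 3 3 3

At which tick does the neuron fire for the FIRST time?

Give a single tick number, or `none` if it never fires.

Answer: 0

Derivation:
t=0: input=3 -> V=0 FIRE
t=1: input=0 -> V=0
t=2: input=0 -> V=0
t=3: input=0 -> V=0
t=4: input=4 -> V=0 FIRE
t=5: input=5 -> V=0 FIRE
t=6: input=0 -> V=0
t=7: input=3 -> V=0 FIRE
t=8: input=0 -> V=0
t=9: input=0 -> V=0
t=10: input=3 -> V=0 FIRE
t=11: input=3 -> V=0 FIRE
t=12: input=3 -> V=0 FIRE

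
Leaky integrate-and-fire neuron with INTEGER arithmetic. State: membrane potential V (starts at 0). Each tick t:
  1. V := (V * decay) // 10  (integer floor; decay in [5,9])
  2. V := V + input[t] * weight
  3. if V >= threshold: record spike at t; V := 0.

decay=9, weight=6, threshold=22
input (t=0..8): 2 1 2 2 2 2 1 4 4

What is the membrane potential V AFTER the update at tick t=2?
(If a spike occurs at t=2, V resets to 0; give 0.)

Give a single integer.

t=0: input=2 -> V=12
t=1: input=1 -> V=16
t=2: input=2 -> V=0 FIRE
t=3: input=2 -> V=12
t=4: input=2 -> V=0 FIRE
t=5: input=2 -> V=12
t=6: input=1 -> V=16
t=7: input=4 -> V=0 FIRE
t=8: input=4 -> V=0 FIRE

Answer: 0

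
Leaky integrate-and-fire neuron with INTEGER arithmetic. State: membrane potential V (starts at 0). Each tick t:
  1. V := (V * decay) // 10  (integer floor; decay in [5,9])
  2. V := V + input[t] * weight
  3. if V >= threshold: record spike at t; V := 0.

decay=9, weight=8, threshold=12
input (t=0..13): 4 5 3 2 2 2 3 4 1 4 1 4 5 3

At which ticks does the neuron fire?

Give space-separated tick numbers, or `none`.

Answer: 0 1 2 3 4 5 6 7 9 11 12 13

Derivation:
t=0: input=4 -> V=0 FIRE
t=1: input=5 -> V=0 FIRE
t=2: input=3 -> V=0 FIRE
t=3: input=2 -> V=0 FIRE
t=4: input=2 -> V=0 FIRE
t=5: input=2 -> V=0 FIRE
t=6: input=3 -> V=0 FIRE
t=7: input=4 -> V=0 FIRE
t=8: input=1 -> V=8
t=9: input=4 -> V=0 FIRE
t=10: input=1 -> V=8
t=11: input=4 -> V=0 FIRE
t=12: input=5 -> V=0 FIRE
t=13: input=3 -> V=0 FIRE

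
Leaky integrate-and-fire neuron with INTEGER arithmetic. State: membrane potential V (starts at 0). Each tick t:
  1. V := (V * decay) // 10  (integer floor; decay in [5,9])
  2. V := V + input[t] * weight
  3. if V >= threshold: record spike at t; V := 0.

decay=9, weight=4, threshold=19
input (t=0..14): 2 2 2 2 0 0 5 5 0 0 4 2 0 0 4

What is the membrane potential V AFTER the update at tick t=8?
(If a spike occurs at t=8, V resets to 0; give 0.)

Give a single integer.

Answer: 0

Derivation:
t=0: input=2 -> V=8
t=1: input=2 -> V=15
t=2: input=2 -> V=0 FIRE
t=3: input=2 -> V=8
t=4: input=0 -> V=7
t=5: input=0 -> V=6
t=6: input=5 -> V=0 FIRE
t=7: input=5 -> V=0 FIRE
t=8: input=0 -> V=0
t=9: input=0 -> V=0
t=10: input=4 -> V=16
t=11: input=2 -> V=0 FIRE
t=12: input=0 -> V=0
t=13: input=0 -> V=0
t=14: input=4 -> V=16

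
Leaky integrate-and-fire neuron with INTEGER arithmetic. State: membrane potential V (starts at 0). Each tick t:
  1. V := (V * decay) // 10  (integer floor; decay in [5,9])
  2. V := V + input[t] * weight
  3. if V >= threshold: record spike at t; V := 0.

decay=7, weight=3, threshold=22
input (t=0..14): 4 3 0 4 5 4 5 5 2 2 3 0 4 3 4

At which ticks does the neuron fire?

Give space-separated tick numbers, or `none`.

Answer: 4 6 13

Derivation:
t=0: input=4 -> V=12
t=1: input=3 -> V=17
t=2: input=0 -> V=11
t=3: input=4 -> V=19
t=4: input=5 -> V=0 FIRE
t=5: input=4 -> V=12
t=6: input=5 -> V=0 FIRE
t=7: input=5 -> V=15
t=8: input=2 -> V=16
t=9: input=2 -> V=17
t=10: input=3 -> V=20
t=11: input=0 -> V=14
t=12: input=4 -> V=21
t=13: input=3 -> V=0 FIRE
t=14: input=4 -> V=12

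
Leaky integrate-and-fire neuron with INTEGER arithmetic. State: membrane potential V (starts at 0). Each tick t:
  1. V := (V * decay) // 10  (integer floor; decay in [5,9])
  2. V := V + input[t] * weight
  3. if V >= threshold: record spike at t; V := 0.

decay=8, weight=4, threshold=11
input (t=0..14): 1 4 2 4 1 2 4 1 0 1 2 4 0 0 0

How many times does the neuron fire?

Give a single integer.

t=0: input=1 -> V=4
t=1: input=4 -> V=0 FIRE
t=2: input=2 -> V=8
t=3: input=4 -> V=0 FIRE
t=4: input=1 -> V=4
t=5: input=2 -> V=0 FIRE
t=6: input=4 -> V=0 FIRE
t=7: input=1 -> V=4
t=8: input=0 -> V=3
t=9: input=1 -> V=6
t=10: input=2 -> V=0 FIRE
t=11: input=4 -> V=0 FIRE
t=12: input=0 -> V=0
t=13: input=0 -> V=0
t=14: input=0 -> V=0

Answer: 6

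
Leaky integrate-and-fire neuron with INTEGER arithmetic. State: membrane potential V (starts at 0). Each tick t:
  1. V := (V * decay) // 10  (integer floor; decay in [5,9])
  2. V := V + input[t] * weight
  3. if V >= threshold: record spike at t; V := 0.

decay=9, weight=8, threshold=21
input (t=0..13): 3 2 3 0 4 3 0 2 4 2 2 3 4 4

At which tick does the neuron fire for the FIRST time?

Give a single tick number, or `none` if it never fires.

Answer: 0

Derivation:
t=0: input=3 -> V=0 FIRE
t=1: input=2 -> V=16
t=2: input=3 -> V=0 FIRE
t=3: input=0 -> V=0
t=4: input=4 -> V=0 FIRE
t=5: input=3 -> V=0 FIRE
t=6: input=0 -> V=0
t=7: input=2 -> V=16
t=8: input=4 -> V=0 FIRE
t=9: input=2 -> V=16
t=10: input=2 -> V=0 FIRE
t=11: input=3 -> V=0 FIRE
t=12: input=4 -> V=0 FIRE
t=13: input=4 -> V=0 FIRE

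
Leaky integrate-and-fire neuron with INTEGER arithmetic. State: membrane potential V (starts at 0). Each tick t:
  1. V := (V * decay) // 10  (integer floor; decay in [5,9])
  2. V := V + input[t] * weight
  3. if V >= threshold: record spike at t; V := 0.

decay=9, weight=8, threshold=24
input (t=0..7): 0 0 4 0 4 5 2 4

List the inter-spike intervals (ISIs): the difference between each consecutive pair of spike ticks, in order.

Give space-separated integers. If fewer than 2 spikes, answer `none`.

t=0: input=0 -> V=0
t=1: input=0 -> V=0
t=2: input=4 -> V=0 FIRE
t=3: input=0 -> V=0
t=4: input=4 -> V=0 FIRE
t=5: input=5 -> V=0 FIRE
t=6: input=2 -> V=16
t=7: input=4 -> V=0 FIRE

Answer: 2 1 2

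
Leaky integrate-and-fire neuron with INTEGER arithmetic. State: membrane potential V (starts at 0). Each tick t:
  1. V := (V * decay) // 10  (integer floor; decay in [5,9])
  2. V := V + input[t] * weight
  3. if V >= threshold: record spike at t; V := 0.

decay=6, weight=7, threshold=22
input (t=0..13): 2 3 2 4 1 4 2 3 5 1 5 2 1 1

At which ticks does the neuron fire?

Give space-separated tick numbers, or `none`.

Answer: 1 3 5 7 8 10

Derivation:
t=0: input=2 -> V=14
t=1: input=3 -> V=0 FIRE
t=2: input=2 -> V=14
t=3: input=4 -> V=0 FIRE
t=4: input=1 -> V=7
t=5: input=4 -> V=0 FIRE
t=6: input=2 -> V=14
t=7: input=3 -> V=0 FIRE
t=8: input=5 -> V=0 FIRE
t=9: input=1 -> V=7
t=10: input=5 -> V=0 FIRE
t=11: input=2 -> V=14
t=12: input=1 -> V=15
t=13: input=1 -> V=16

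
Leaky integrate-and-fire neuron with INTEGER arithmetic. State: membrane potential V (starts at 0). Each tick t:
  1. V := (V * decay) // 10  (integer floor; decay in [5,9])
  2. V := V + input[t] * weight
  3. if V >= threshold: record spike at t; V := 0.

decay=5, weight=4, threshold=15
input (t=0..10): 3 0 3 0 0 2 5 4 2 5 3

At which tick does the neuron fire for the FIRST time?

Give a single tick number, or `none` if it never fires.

t=0: input=3 -> V=12
t=1: input=0 -> V=6
t=2: input=3 -> V=0 FIRE
t=3: input=0 -> V=0
t=4: input=0 -> V=0
t=5: input=2 -> V=8
t=6: input=5 -> V=0 FIRE
t=7: input=4 -> V=0 FIRE
t=8: input=2 -> V=8
t=9: input=5 -> V=0 FIRE
t=10: input=3 -> V=12

Answer: 2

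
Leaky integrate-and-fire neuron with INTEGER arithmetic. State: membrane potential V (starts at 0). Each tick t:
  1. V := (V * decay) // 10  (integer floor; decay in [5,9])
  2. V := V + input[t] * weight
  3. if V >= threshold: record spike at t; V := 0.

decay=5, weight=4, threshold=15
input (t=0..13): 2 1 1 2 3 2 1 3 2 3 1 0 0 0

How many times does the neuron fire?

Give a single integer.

Answer: 3

Derivation:
t=0: input=2 -> V=8
t=1: input=1 -> V=8
t=2: input=1 -> V=8
t=3: input=2 -> V=12
t=4: input=3 -> V=0 FIRE
t=5: input=2 -> V=8
t=6: input=1 -> V=8
t=7: input=3 -> V=0 FIRE
t=8: input=2 -> V=8
t=9: input=3 -> V=0 FIRE
t=10: input=1 -> V=4
t=11: input=0 -> V=2
t=12: input=0 -> V=1
t=13: input=0 -> V=0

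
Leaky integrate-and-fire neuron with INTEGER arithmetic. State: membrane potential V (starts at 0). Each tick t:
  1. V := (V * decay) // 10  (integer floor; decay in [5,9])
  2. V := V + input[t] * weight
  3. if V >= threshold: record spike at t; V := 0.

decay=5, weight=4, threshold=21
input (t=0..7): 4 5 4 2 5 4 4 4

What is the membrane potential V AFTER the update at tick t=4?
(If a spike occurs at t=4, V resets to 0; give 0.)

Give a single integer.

t=0: input=4 -> V=16
t=1: input=5 -> V=0 FIRE
t=2: input=4 -> V=16
t=3: input=2 -> V=16
t=4: input=5 -> V=0 FIRE
t=5: input=4 -> V=16
t=6: input=4 -> V=0 FIRE
t=7: input=4 -> V=16

Answer: 0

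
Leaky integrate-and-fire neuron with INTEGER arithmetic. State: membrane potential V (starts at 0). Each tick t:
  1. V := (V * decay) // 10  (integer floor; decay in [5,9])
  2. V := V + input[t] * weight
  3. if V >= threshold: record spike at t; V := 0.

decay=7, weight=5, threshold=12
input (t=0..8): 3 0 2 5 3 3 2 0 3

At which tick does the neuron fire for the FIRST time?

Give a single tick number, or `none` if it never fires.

t=0: input=3 -> V=0 FIRE
t=1: input=0 -> V=0
t=2: input=2 -> V=10
t=3: input=5 -> V=0 FIRE
t=4: input=3 -> V=0 FIRE
t=5: input=3 -> V=0 FIRE
t=6: input=2 -> V=10
t=7: input=0 -> V=7
t=8: input=3 -> V=0 FIRE

Answer: 0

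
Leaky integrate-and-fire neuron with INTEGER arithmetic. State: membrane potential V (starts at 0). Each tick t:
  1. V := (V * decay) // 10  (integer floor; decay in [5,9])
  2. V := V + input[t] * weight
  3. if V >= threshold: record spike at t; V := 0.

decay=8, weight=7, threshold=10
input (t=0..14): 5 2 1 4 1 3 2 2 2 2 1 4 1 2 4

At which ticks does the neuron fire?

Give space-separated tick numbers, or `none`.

t=0: input=5 -> V=0 FIRE
t=1: input=2 -> V=0 FIRE
t=2: input=1 -> V=7
t=3: input=4 -> V=0 FIRE
t=4: input=1 -> V=7
t=5: input=3 -> V=0 FIRE
t=6: input=2 -> V=0 FIRE
t=7: input=2 -> V=0 FIRE
t=8: input=2 -> V=0 FIRE
t=9: input=2 -> V=0 FIRE
t=10: input=1 -> V=7
t=11: input=4 -> V=0 FIRE
t=12: input=1 -> V=7
t=13: input=2 -> V=0 FIRE
t=14: input=4 -> V=0 FIRE

Answer: 0 1 3 5 6 7 8 9 11 13 14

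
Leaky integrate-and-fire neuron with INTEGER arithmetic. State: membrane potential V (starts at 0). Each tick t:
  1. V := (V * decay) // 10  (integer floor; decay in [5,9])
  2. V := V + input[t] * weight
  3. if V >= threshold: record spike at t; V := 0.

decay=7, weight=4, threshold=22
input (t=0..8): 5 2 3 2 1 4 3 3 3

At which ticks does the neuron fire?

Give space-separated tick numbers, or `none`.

t=0: input=5 -> V=20
t=1: input=2 -> V=0 FIRE
t=2: input=3 -> V=12
t=3: input=2 -> V=16
t=4: input=1 -> V=15
t=5: input=4 -> V=0 FIRE
t=6: input=3 -> V=12
t=7: input=3 -> V=20
t=8: input=3 -> V=0 FIRE

Answer: 1 5 8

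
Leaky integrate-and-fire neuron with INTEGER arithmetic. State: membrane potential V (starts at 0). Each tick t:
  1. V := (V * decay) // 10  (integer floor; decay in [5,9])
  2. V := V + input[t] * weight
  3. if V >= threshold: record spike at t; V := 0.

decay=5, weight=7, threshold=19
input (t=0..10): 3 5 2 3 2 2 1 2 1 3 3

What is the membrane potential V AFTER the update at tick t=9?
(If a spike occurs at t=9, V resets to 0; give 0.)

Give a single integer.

Answer: 0

Derivation:
t=0: input=3 -> V=0 FIRE
t=1: input=5 -> V=0 FIRE
t=2: input=2 -> V=14
t=3: input=3 -> V=0 FIRE
t=4: input=2 -> V=14
t=5: input=2 -> V=0 FIRE
t=6: input=1 -> V=7
t=7: input=2 -> V=17
t=8: input=1 -> V=15
t=9: input=3 -> V=0 FIRE
t=10: input=3 -> V=0 FIRE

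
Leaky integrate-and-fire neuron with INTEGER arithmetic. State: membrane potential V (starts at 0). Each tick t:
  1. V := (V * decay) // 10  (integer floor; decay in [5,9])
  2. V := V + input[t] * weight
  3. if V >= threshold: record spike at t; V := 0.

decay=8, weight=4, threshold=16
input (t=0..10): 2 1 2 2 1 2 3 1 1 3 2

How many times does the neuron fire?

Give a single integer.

Answer: 3

Derivation:
t=0: input=2 -> V=8
t=1: input=1 -> V=10
t=2: input=2 -> V=0 FIRE
t=3: input=2 -> V=8
t=4: input=1 -> V=10
t=5: input=2 -> V=0 FIRE
t=6: input=3 -> V=12
t=7: input=1 -> V=13
t=8: input=1 -> V=14
t=9: input=3 -> V=0 FIRE
t=10: input=2 -> V=8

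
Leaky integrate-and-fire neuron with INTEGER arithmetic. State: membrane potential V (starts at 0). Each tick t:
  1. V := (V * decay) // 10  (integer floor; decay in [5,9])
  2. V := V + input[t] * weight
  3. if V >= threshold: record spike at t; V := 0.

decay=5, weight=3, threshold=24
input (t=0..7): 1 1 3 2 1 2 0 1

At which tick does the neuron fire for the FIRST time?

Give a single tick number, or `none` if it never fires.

t=0: input=1 -> V=3
t=1: input=1 -> V=4
t=2: input=3 -> V=11
t=3: input=2 -> V=11
t=4: input=1 -> V=8
t=5: input=2 -> V=10
t=6: input=0 -> V=5
t=7: input=1 -> V=5

Answer: none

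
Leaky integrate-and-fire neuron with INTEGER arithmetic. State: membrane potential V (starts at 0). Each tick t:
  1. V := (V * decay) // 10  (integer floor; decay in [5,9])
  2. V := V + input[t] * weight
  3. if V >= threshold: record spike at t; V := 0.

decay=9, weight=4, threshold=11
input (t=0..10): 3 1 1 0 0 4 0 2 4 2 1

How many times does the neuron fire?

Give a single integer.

t=0: input=3 -> V=0 FIRE
t=1: input=1 -> V=4
t=2: input=1 -> V=7
t=3: input=0 -> V=6
t=4: input=0 -> V=5
t=5: input=4 -> V=0 FIRE
t=6: input=0 -> V=0
t=7: input=2 -> V=8
t=8: input=4 -> V=0 FIRE
t=9: input=2 -> V=8
t=10: input=1 -> V=0 FIRE

Answer: 4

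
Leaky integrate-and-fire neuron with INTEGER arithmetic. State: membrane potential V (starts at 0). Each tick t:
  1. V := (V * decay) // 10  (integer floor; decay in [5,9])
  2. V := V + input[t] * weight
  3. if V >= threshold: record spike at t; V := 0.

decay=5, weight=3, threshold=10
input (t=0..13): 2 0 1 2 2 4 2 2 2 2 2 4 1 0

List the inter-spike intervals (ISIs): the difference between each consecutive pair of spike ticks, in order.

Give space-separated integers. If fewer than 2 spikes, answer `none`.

Answer: 1 3 3

Derivation:
t=0: input=2 -> V=6
t=1: input=0 -> V=3
t=2: input=1 -> V=4
t=3: input=2 -> V=8
t=4: input=2 -> V=0 FIRE
t=5: input=4 -> V=0 FIRE
t=6: input=2 -> V=6
t=7: input=2 -> V=9
t=8: input=2 -> V=0 FIRE
t=9: input=2 -> V=6
t=10: input=2 -> V=9
t=11: input=4 -> V=0 FIRE
t=12: input=1 -> V=3
t=13: input=0 -> V=1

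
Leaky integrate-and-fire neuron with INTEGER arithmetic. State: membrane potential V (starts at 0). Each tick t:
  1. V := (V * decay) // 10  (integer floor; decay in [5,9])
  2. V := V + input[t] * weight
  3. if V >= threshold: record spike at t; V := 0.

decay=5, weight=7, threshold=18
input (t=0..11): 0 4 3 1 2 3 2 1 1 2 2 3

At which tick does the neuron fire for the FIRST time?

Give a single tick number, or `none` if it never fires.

Answer: 1

Derivation:
t=0: input=0 -> V=0
t=1: input=4 -> V=0 FIRE
t=2: input=3 -> V=0 FIRE
t=3: input=1 -> V=7
t=4: input=2 -> V=17
t=5: input=3 -> V=0 FIRE
t=6: input=2 -> V=14
t=7: input=1 -> V=14
t=8: input=1 -> V=14
t=9: input=2 -> V=0 FIRE
t=10: input=2 -> V=14
t=11: input=3 -> V=0 FIRE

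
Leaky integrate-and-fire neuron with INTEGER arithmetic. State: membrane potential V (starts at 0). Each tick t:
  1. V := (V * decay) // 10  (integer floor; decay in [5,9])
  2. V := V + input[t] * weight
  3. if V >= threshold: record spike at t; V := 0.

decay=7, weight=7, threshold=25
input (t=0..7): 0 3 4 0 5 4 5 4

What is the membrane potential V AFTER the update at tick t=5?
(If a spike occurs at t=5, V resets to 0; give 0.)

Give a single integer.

t=0: input=0 -> V=0
t=1: input=3 -> V=21
t=2: input=4 -> V=0 FIRE
t=3: input=0 -> V=0
t=4: input=5 -> V=0 FIRE
t=5: input=4 -> V=0 FIRE
t=6: input=5 -> V=0 FIRE
t=7: input=4 -> V=0 FIRE

Answer: 0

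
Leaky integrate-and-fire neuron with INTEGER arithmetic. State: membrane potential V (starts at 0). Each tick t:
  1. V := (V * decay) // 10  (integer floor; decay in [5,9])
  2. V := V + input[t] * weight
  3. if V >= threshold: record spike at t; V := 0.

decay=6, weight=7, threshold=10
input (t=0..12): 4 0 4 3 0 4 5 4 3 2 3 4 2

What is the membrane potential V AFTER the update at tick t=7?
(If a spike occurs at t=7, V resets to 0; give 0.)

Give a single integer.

Answer: 0

Derivation:
t=0: input=4 -> V=0 FIRE
t=1: input=0 -> V=0
t=2: input=4 -> V=0 FIRE
t=3: input=3 -> V=0 FIRE
t=4: input=0 -> V=0
t=5: input=4 -> V=0 FIRE
t=6: input=5 -> V=0 FIRE
t=7: input=4 -> V=0 FIRE
t=8: input=3 -> V=0 FIRE
t=9: input=2 -> V=0 FIRE
t=10: input=3 -> V=0 FIRE
t=11: input=4 -> V=0 FIRE
t=12: input=2 -> V=0 FIRE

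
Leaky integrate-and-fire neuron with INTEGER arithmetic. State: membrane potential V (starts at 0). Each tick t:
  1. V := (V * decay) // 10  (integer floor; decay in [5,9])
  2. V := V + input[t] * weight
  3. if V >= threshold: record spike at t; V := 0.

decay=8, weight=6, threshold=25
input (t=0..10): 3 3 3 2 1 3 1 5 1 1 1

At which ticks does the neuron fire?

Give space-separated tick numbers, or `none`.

Answer: 1 3 7

Derivation:
t=0: input=3 -> V=18
t=1: input=3 -> V=0 FIRE
t=2: input=3 -> V=18
t=3: input=2 -> V=0 FIRE
t=4: input=1 -> V=6
t=5: input=3 -> V=22
t=6: input=1 -> V=23
t=7: input=5 -> V=0 FIRE
t=8: input=1 -> V=6
t=9: input=1 -> V=10
t=10: input=1 -> V=14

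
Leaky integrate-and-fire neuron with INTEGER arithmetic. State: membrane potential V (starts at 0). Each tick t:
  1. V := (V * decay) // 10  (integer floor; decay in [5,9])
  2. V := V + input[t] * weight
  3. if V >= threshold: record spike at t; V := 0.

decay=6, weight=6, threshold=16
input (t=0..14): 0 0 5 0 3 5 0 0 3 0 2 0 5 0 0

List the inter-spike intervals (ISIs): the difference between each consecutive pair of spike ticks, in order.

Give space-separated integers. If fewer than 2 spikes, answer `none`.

Answer: 2 1 3 4

Derivation:
t=0: input=0 -> V=0
t=1: input=0 -> V=0
t=2: input=5 -> V=0 FIRE
t=3: input=0 -> V=0
t=4: input=3 -> V=0 FIRE
t=5: input=5 -> V=0 FIRE
t=6: input=0 -> V=0
t=7: input=0 -> V=0
t=8: input=3 -> V=0 FIRE
t=9: input=0 -> V=0
t=10: input=2 -> V=12
t=11: input=0 -> V=7
t=12: input=5 -> V=0 FIRE
t=13: input=0 -> V=0
t=14: input=0 -> V=0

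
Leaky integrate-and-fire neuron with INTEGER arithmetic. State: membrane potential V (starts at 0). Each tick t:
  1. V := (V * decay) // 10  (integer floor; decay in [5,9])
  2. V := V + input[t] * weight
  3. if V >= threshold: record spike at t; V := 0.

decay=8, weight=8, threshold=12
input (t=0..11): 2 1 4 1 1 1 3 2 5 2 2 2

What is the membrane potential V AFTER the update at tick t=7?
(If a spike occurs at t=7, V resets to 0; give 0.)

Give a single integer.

Answer: 0

Derivation:
t=0: input=2 -> V=0 FIRE
t=1: input=1 -> V=8
t=2: input=4 -> V=0 FIRE
t=3: input=1 -> V=8
t=4: input=1 -> V=0 FIRE
t=5: input=1 -> V=8
t=6: input=3 -> V=0 FIRE
t=7: input=2 -> V=0 FIRE
t=8: input=5 -> V=0 FIRE
t=9: input=2 -> V=0 FIRE
t=10: input=2 -> V=0 FIRE
t=11: input=2 -> V=0 FIRE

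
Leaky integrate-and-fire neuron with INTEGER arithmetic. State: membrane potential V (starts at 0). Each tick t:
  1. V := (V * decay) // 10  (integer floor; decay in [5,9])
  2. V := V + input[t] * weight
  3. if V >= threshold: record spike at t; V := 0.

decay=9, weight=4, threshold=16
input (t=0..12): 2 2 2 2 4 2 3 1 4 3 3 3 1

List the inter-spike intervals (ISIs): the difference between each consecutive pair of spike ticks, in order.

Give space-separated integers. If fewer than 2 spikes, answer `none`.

t=0: input=2 -> V=8
t=1: input=2 -> V=15
t=2: input=2 -> V=0 FIRE
t=3: input=2 -> V=8
t=4: input=4 -> V=0 FIRE
t=5: input=2 -> V=8
t=6: input=3 -> V=0 FIRE
t=7: input=1 -> V=4
t=8: input=4 -> V=0 FIRE
t=9: input=3 -> V=12
t=10: input=3 -> V=0 FIRE
t=11: input=3 -> V=12
t=12: input=1 -> V=14

Answer: 2 2 2 2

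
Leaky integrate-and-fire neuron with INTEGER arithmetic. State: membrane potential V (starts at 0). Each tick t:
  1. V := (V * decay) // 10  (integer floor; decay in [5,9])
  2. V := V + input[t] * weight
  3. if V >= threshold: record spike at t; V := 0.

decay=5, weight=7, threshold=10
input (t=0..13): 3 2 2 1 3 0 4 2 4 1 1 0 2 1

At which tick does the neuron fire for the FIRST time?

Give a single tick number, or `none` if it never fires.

Answer: 0

Derivation:
t=0: input=3 -> V=0 FIRE
t=1: input=2 -> V=0 FIRE
t=2: input=2 -> V=0 FIRE
t=3: input=1 -> V=7
t=4: input=3 -> V=0 FIRE
t=5: input=0 -> V=0
t=6: input=4 -> V=0 FIRE
t=7: input=2 -> V=0 FIRE
t=8: input=4 -> V=0 FIRE
t=9: input=1 -> V=7
t=10: input=1 -> V=0 FIRE
t=11: input=0 -> V=0
t=12: input=2 -> V=0 FIRE
t=13: input=1 -> V=7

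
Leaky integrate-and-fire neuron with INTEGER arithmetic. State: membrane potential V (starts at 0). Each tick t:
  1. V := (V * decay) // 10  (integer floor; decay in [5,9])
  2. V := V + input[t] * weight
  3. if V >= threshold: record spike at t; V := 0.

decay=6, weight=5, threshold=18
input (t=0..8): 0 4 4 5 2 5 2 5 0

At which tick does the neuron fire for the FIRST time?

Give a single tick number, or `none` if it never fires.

t=0: input=0 -> V=0
t=1: input=4 -> V=0 FIRE
t=2: input=4 -> V=0 FIRE
t=3: input=5 -> V=0 FIRE
t=4: input=2 -> V=10
t=5: input=5 -> V=0 FIRE
t=6: input=2 -> V=10
t=7: input=5 -> V=0 FIRE
t=8: input=0 -> V=0

Answer: 1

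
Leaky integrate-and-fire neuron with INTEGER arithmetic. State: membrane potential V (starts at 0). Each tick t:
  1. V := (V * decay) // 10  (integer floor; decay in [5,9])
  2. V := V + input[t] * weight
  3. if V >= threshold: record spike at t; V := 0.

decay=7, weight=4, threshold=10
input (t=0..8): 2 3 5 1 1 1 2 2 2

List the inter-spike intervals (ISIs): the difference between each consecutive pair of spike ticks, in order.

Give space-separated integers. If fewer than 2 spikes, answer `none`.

Answer: 1 4 2

Derivation:
t=0: input=2 -> V=8
t=1: input=3 -> V=0 FIRE
t=2: input=5 -> V=0 FIRE
t=3: input=1 -> V=4
t=4: input=1 -> V=6
t=5: input=1 -> V=8
t=6: input=2 -> V=0 FIRE
t=7: input=2 -> V=8
t=8: input=2 -> V=0 FIRE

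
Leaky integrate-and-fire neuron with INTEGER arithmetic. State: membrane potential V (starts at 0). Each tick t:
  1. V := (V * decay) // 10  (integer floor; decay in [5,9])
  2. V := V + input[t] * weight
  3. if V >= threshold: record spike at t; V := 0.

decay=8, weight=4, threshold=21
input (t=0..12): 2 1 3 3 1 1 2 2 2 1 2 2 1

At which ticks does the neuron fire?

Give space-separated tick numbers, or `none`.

Answer: 3 8

Derivation:
t=0: input=2 -> V=8
t=1: input=1 -> V=10
t=2: input=3 -> V=20
t=3: input=3 -> V=0 FIRE
t=4: input=1 -> V=4
t=5: input=1 -> V=7
t=6: input=2 -> V=13
t=7: input=2 -> V=18
t=8: input=2 -> V=0 FIRE
t=9: input=1 -> V=4
t=10: input=2 -> V=11
t=11: input=2 -> V=16
t=12: input=1 -> V=16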